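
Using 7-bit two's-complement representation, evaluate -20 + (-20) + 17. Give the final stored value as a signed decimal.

-23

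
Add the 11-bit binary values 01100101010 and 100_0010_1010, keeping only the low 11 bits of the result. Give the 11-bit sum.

  01100101010
+ 10000101010
= 11101010100

11101010100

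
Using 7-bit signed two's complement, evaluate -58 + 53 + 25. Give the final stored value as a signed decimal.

-58 + 53 = -5 (1111011)
-5 + 25 = 20 (0010100)

20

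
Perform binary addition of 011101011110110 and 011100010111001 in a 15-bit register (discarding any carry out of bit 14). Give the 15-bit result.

  011101011110110
+ 011100010111001
= 111001110101111

111001110101111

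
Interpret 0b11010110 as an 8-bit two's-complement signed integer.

-42

MSB is 1, so the value is negative.
Invert: 00101001. Add 1: 00101010 = 42. So the value is −42.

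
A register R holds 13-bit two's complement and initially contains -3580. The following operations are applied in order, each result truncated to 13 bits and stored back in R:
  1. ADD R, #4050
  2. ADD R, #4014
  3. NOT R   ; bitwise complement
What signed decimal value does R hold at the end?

Start: R = -3580 = 1001000000100.
R = -3580 + 4050 = 470 = 0000111010110
R = 470 + 4014 = 4484; wraps to -3708 = 1000110000100
R = NOT 1000110000100 = 0111001111011 = 3707

3707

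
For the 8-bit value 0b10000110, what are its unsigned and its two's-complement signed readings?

Unsigned: 10000110 = 134.
Signed: MSB=1 → 134 − 256 = -122.

unsigned = 134, signed = -122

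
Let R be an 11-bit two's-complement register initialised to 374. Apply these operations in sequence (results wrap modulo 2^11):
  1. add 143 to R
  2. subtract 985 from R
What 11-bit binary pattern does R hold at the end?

11000101100

Start: R = 374 = 00101110110.
R = 374 + 143 = 517 = 01000000101
R = 517 − 985 = -468 = 11000101100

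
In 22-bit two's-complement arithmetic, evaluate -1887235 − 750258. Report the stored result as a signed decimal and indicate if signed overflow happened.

1556811; overflow

-1887235 → 1000110011001111111101
750258 → 0010110111001010110010
Subtract via negate-and-add: invert 0010110111001010110010 + 1 = 1101001000110101001110 (i.e. -750258).
  1000110011001111111101
+ 1101001000110101001110
= 0101111100000101001011  (discard carry-out 1)
Result 0101111100000101001011: MSB = 0 → value 1556811.
Both addends (after negating the subtrahend) are negative but the stored result is non-negative: signed overflow. The true value -1887235 − 750258 = -2637493 lies outside [-2097152, 2097151].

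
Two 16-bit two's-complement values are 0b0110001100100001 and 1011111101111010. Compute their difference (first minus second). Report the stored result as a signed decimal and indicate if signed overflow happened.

-23641; overflow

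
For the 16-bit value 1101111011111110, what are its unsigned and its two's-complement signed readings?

Unsigned: 1101111011111110 = 57086.
Signed: MSB=1 → 57086 − 65536 = -8450.

unsigned = 57086, signed = -8450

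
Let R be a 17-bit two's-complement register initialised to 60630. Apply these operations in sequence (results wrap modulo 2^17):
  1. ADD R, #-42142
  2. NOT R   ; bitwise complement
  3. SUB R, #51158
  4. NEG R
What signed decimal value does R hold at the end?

-61425

Start: R = 60630 = 01110110011010110.
R = 60630 + (-42142) = 18488 = 00100100000111000
R = NOT 00100100000111000 = 11011011111000111 = -18489
R = -18489 − 51158 = -69647; wraps to 61425 = 01110111111110001
R = −(61425) = -61425 = 10001000000001111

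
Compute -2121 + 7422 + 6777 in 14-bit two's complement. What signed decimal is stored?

-2121 + 7422 = 5301 (01010010110101)
5301 + 6777 = 12078 → wraps to -4306 (10111100101110)

-4306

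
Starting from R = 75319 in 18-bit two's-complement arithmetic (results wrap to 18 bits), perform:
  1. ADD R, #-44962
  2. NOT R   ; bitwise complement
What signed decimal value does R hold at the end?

-30358

Start: R = 75319 = 010010011000110111.
R = 75319 + (-44962) = 30357 = 000111011010010101
R = NOT 000111011010010101 = 111000100101101010 = -30358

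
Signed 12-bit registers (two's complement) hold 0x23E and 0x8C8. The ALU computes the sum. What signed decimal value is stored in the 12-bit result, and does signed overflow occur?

-1274; no overflow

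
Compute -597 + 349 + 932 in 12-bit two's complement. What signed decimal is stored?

684

-597 + 349 = -248 (111100001000)
-248 + 932 = 684 (001010101100)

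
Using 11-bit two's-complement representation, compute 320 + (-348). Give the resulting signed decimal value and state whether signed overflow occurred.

-28; no overflow

320 → 00101000000
-348 → 11010100100
  00101000000
+ 11010100100
= 11111100100
Result 11111100100: MSB = 1 → 2020 − 2048 = -28.
Addends have opposite signs, so signed overflow cannot occur.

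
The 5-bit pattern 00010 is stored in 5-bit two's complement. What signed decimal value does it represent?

2

MSB is 0, so the value is non-negative: 00010 = 2.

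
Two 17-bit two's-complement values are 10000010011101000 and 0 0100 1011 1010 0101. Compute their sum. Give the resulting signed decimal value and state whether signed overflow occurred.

-44915; no overflow

10000010011101000 = -64280 (signed)
0 0100 1011 1010 0101 → 00100101110100101 = 19365 (signed)
  10000010011101000
+ 00100101110100101
= 10101000010001101
Result 10101000010001101: MSB = 1 → 86157 − 131072 = -44915.
Addends have opposite signs, so signed overflow cannot occur.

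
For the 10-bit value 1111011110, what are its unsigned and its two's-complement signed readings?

unsigned = 990, signed = -34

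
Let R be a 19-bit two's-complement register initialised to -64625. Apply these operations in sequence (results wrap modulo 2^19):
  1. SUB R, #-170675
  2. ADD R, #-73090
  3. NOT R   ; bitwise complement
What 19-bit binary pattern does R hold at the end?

1110111111100111111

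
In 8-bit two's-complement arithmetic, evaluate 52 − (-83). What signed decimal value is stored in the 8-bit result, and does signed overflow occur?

-121; overflow

52 → 00110100
-83 → 10101101
Subtract via negate-and-add: invert 10101101 + 1 = 01010011 (i.e. 83).
  00110100
+ 01010011
= 10000111
Result 10000111: MSB = 1 → 135 − 256 = -121.
Both addends (after negating the subtrahend) are non-negative but the stored result is negative: signed overflow. The true value 52 − (-83) = 135 lies outside [-128, 127].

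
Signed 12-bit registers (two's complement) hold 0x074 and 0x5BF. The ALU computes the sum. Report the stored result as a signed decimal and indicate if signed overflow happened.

0x074 = 000001110100 = 116 (signed)
0x5BF = 010110111111 = 1471 (signed)
  000001110100
+ 010110111111
= 011000110011
Result 011000110011: MSB = 0 → value 1587.
Both addends are non-negative and so is the stored result: no signed overflow.

1587; no overflow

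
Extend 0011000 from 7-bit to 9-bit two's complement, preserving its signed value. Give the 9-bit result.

MSB of 0011000 is 0; replicate it into the new high bits.
00|0011000 → 000011000 (still 24).

000011000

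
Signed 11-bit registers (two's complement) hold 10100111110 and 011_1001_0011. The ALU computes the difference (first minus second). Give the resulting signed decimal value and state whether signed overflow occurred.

427; overflow

10100111110 = -706 (signed)
011_1001_0011 → 01110010011 = 915 (signed)
Subtract via negate-and-add: invert 01110010011 + 1 = 10001101101 (i.e. -915).
  10100111110
+ 10001101101
= 00110101011  (discard carry-out 1)
Result 00110101011: MSB = 0 → value 427.
Both addends (after negating the subtrahend) are negative but the stored result is non-negative: signed overflow. The true value -706 − 915 = -1621 lies outside [-1024, 1023].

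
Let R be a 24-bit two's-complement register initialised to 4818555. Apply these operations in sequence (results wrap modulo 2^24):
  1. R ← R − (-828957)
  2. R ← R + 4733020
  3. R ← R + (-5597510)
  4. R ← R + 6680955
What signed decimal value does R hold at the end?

-5313239

Start: R = 4818555 = 010010011000011001111011.
R = 4818555 − (-828957) = 5647512 = 010101100010110010011000
R = 5647512 + 4733020 = 10380532; wraps to -6396684 = 100111100110010011110100
R = -6396684 + (-5597510) = -11994194; wraps to 4783022 = 010010001111101110101110
R = 4783022 + 6680955 = 11463977; wraps to -5313239 = 101011101110110100101001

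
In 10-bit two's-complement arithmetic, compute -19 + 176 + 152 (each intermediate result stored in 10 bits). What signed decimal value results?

309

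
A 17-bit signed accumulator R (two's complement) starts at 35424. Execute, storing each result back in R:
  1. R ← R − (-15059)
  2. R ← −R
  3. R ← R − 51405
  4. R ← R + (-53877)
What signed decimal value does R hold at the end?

-24693

Start: R = 35424 = 01000101001100000.
R = 35424 − (-15059) = 50483 = 01100010100110011
R = −(50483) = -50483 = 10011101011001101
R = -50483 − 51405 = -101888; wraps to 29184 = 00111001000000000
R = 29184 + (-53877) = -24693 = 11001111110001011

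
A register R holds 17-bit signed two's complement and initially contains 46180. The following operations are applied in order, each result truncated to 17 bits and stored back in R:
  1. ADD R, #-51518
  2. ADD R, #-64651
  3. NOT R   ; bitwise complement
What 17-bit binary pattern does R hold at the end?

Start: R = 46180 = 01011010001100100.
R = 46180 + (-51518) = -5338 = 11110101100100110
R = -5338 + (-64651) = -69989; wraps to 61083 = 01110111010011011
R = NOT 01110111010011011 = 10001000101100100 = -61084

10001000101100100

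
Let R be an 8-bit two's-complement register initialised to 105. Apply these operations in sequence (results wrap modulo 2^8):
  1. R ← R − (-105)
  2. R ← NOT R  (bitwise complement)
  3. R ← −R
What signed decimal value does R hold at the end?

Start: R = 105 = 01101001.
R = 105 − (-105) = 210; wraps to -46 = 11010010
R = NOT 11010010 = 00101101 = 45
R = −(45) = -45 = 11010011

-45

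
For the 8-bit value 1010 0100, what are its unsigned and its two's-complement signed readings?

Unsigned: 10100100 = 164.
Signed: MSB=1 → 164 − 256 = -92.

unsigned = 164, signed = -92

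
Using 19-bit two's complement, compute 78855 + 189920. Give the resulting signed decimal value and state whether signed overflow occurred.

78855 → 0010011010000000111
189920 → 0101110010111100000
  0010011010000000111
+ 0101110010111100000
= 1000001100111100111
Result 1000001100111100111: MSB = 1 → 268775 − 524288 = -255513.
Both addends are non-negative but the stored result is negative: signed overflow. The true value 78855 + 189920 = 268775 lies outside [-262144, 262143].

-255513; overflow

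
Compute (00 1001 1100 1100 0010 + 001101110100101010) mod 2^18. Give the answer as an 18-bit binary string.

  001001110011000010
+ 001101110100101010
= 010111100111101100

010111100111101100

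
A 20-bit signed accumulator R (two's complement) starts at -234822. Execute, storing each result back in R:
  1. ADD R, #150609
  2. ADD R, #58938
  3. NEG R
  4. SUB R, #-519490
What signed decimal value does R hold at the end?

-503811

Start: R = -234822 = 11000110101010111010.
R = -234822 + 150609 = -84213 = 11101011011100001011
R = -84213 + 58938 = -25275 = 11111001110101000101
R = −(-25275) = 25275 = 00000110001010111011
R = 25275 − (-519490) = 544765; wraps to -503811 = 10000100111111111101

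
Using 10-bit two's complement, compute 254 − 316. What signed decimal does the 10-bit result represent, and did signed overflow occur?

-62; no overflow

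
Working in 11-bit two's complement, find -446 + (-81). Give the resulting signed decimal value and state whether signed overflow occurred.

-446 → 11001000010
-81 → 11110101111
  11001000010
+ 11110101111
= 10111110001  (discard carry-out 1)
Result 10111110001: MSB = 1 → 1521 − 2048 = -527.
Both addends are negative and so is the stored result: no signed overflow.

-527; no overflow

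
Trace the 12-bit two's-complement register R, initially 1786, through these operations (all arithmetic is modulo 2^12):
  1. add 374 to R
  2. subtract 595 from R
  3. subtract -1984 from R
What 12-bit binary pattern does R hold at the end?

Start: R = 1786 = 011011111010.
R = 1786 + 374 = 2160; wraps to -1936 = 100001110000
R = -1936 − 595 = -2531; wraps to 1565 = 011000011101
R = 1565 − (-1984) = 3549; wraps to -547 = 110111011101

110111011101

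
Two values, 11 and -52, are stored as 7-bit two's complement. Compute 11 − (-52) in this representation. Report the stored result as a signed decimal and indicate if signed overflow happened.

11 → 0001011
-52 → 1001100
Subtract via negate-and-add: invert 1001100 + 1 = 0110100 (i.e. 52).
  0001011
+ 0110100
= 0111111
Result 0111111: MSB = 0 → value 63.
Both addends (after negating the subtrahend) are non-negative and so is the stored result: no signed overflow.

63; no overflow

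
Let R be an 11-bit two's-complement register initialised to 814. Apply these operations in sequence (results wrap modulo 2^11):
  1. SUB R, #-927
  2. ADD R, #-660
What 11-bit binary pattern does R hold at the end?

Start: R = 814 = 01100101110.
R = 814 − (-927) = 1741; wraps to -307 = 11011001101
R = -307 + (-660) = -967 = 10000111001

10000111001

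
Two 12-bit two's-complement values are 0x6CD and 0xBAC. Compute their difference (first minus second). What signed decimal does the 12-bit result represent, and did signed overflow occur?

-1247; overflow

0x6CD = 011011001101 = 1741 (signed)
0xBAC = 101110101100 = -1108 (signed)
Subtract via negate-and-add: invert 101110101100 + 1 = 010001010100 (i.e. 1108).
  011011001101
+ 010001010100
= 101100100001
Result 101100100001: MSB = 1 → 2849 − 4096 = -1247.
Both addends (after negating the subtrahend) are non-negative but the stored result is negative: signed overflow. The true value 1741 − (-1108) = 2849 lies outside [-2048, 2047].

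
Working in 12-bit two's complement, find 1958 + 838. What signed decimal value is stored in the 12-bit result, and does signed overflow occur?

-1300; overflow

1958 → 011110100110
838 → 001101000110
  011110100110
+ 001101000110
= 101011101100
Result 101011101100: MSB = 1 → 2796 − 4096 = -1300.
Both addends are non-negative but the stored result is negative: signed overflow. The true value 1958 + 838 = 2796 lies outside [-2048, 2047].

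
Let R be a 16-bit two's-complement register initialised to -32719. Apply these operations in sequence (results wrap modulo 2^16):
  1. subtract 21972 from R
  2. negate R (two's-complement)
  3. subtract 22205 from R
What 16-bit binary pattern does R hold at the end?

0111111011100110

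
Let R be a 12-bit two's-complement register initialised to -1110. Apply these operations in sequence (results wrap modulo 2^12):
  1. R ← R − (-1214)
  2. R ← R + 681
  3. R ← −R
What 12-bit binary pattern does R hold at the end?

110011101111

Start: R = -1110 = 101110101010.
R = -1110 − (-1214) = 104 = 000001101000
R = 104 + 681 = 785 = 001100010001
R = −(785) = -785 = 110011101111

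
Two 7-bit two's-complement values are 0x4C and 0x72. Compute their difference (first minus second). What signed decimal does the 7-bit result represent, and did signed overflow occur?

-38; no overflow

0x4C = 1001100 = -52 (signed)
0x72 = 1110010 = -14 (signed)
Subtract via negate-and-add: invert 1110010 + 1 = 0001110 (i.e. 14).
  1001100
+ 0001110
= 1011010
Result 1011010: MSB = 1 → 90 − 128 = -38.
Addends (after negating the subtrahend) have opposite signs, so signed overflow cannot occur.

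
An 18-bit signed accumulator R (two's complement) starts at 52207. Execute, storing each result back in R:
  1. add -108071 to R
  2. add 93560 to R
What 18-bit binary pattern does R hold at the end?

Start: R = 52207 = 001100101111101111.
R = 52207 + (-108071) = -55864 = 110010010111001000
R = -55864 + 93560 = 37696 = 001001001101000000

001001001101000000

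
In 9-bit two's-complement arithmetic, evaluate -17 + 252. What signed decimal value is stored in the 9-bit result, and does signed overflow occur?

-17 → 111101111
252 → 011111100
  111101111
+ 011111100
= 011101011  (discard carry-out 1)
Result 011101011: MSB = 0 → value 235.
Addends have opposite signs, so signed overflow cannot occur.

235; no overflow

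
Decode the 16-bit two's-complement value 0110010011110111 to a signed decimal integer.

25847

MSB is 0, so the value is non-negative: 0110010011110111 = 25847.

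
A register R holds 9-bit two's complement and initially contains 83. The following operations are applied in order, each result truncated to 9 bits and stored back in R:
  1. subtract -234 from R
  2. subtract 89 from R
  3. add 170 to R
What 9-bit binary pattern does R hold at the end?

110001110

Start: R = 83 = 001010011.
R = 83 − (-234) = 317; wraps to -195 = 100111101
R = -195 − 89 = -284; wraps to 228 = 011100100
R = 228 + 170 = 398; wraps to -114 = 110001110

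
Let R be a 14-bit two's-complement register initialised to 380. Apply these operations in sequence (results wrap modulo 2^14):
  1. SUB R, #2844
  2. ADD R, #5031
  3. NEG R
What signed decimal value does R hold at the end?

-2567

Start: R = 380 = 00000101111100.
R = 380 − 2844 = -2464 = 11011001100000
R = -2464 + 5031 = 2567 = 00101000000111
R = −(2567) = -2567 = 11010111111001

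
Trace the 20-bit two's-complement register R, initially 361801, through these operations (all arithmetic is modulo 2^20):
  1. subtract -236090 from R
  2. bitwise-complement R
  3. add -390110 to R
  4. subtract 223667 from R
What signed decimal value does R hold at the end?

Start: R = 361801 = 01011000010101001001.
R = 361801 − (-236090) = 597891; wraps to -450685 = 10010001111110000011
R = NOT 10010001111110000011 = 01101110000001111100 = 450684
R = 450684 + (-390110) = 60574 = 00001110110010011110
R = 60574 − 223667 = -163093 = 11011000001011101011

-163093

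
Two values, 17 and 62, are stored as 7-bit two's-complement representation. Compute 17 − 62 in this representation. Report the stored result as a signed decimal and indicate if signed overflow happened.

17 → 0010001
62 → 0111110
Subtract via negate-and-add: invert 0111110 + 1 = 1000010 (i.e. -62).
  0010001
+ 1000010
= 1010011
Result 1010011: MSB = 1 → 83 − 128 = -45.
Addends (after negating the subtrahend) have opposite signs, so signed overflow cannot occur.

-45; no overflow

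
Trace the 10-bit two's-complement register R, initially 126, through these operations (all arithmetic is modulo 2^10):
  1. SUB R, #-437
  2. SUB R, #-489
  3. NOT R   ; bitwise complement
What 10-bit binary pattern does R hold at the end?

1111100011

Start: R = 126 = 0001111110.
R = 126 − (-437) = 563; wraps to -461 = 1000110011
R = -461 − (-489) = 28 = 0000011100
R = NOT 0000011100 = 1111100011 = -29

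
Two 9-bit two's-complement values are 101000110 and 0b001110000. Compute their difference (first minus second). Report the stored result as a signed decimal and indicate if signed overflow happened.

214; overflow

101000110 = -186 (signed)
0b001110000 → 001110000 = 112 (signed)
Subtract via negate-and-add: invert 001110000 + 1 = 110010000 (i.e. -112).
  101000110
+ 110010000
= 011010110  (discard carry-out 1)
Result 011010110: MSB = 0 → value 214.
Both addends (after negating the subtrahend) are negative but the stored result is non-negative: signed overflow. The true value -186 − 112 = -298 lies outside [-256, 255].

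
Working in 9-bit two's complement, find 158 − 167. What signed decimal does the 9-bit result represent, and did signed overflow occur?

158 → 010011110
167 → 010100111
Subtract via negate-and-add: invert 010100111 + 1 = 101011001 (i.e. -167).
  010011110
+ 101011001
= 111110111
Result 111110111: MSB = 1 → 503 − 512 = -9.
Addends (after negating the subtrahend) have opposite signs, so signed overflow cannot occur.

-9; no overflow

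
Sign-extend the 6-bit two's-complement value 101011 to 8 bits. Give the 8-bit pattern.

MSB of 101011 is 1; replicate it into the new high bits.
11|101011 → 11101011 (still -21).

11101011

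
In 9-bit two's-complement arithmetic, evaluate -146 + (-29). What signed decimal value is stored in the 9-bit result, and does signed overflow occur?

-175; no overflow

-146 → 101101110
-29 → 111100011
  101101110
+ 111100011
= 101010001  (discard carry-out 1)
Result 101010001: MSB = 1 → 337 − 512 = -175.
Both addends are negative and so is the stored result: no signed overflow.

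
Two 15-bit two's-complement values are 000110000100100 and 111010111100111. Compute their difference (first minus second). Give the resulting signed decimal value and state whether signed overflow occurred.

5693; no overflow

000110000100100 = 3108 (signed)
111010111100111 = -2585 (signed)
Subtract via negate-and-add: invert 111010111100111 + 1 = 000101000011001 (i.e. 2585).
  000110000100100
+ 000101000011001
= 001011000111101
Result 001011000111101: MSB = 0 → value 5693.
Both addends (after negating the subtrahend) are non-negative and so is the stored result: no signed overflow.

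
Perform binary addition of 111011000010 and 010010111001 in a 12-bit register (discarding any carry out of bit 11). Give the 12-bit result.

001101111011

  111011000010
+ 010010111001
= 001101111011  (discard carry-out 1)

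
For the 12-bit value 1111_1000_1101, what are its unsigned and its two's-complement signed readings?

Unsigned: 111110001101 = 3981.
Signed: MSB=1 → 3981 − 4096 = -115.

unsigned = 3981, signed = -115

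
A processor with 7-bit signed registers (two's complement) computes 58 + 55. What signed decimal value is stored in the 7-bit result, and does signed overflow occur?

58 → 0111010
55 → 0110111
  0111010
+ 0110111
= 1110001
Result 1110001: MSB = 1 → 113 − 128 = -15.
Both addends are non-negative but the stored result is negative: signed overflow. The true value 58 + 55 = 113 lies outside [-64, 63].

-15; overflow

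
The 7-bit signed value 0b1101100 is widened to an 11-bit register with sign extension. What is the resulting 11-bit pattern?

MSB of 1101100 is 1; replicate it into the new high bits.
1111|1101100 → 11111101100 (still -20).

11111101100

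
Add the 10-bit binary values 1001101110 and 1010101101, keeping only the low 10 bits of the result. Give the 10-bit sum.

  1001101110
+ 1010101101
= 0100011011  (discard carry-out 1)

0100011011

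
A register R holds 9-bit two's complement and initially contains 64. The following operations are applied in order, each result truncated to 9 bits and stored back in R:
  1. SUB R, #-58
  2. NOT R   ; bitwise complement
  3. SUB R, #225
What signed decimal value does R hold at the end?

Start: R = 64 = 001000000.
R = 64 − (-58) = 122 = 001111010
R = NOT 001111010 = 110000101 = -123
R = -123 − 225 = -348; wraps to 164 = 010100100

164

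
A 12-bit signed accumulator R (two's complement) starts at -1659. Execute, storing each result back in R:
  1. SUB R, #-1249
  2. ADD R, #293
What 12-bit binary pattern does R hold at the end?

Start: R = -1659 = 100110000101.
R = -1659 − (-1249) = -410 = 111001100110
R = -410 + 293 = -117 = 111110001011

111110001011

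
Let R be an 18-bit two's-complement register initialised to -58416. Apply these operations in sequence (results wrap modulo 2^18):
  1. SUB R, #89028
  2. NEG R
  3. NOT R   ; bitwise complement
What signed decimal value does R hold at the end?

114699

Start: R = -58416 = 110001101111010000.
R = -58416 − 89028 = -147444; wraps to 114700 = 011100000000001100
R = −(114700) = -114700 = 100011111111110100
R = NOT 100011111111110100 = 011100000000001011 = 114699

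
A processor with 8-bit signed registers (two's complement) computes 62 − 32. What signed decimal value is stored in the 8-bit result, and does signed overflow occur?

30; no overflow

62 → 00111110
32 → 00100000
Subtract via negate-and-add: invert 00100000 + 1 = 11100000 (i.e. -32).
  00111110
+ 11100000
= 00011110  (discard carry-out 1)
Result 00011110: MSB = 0 → value 30.
Addends (after negating the subtrahend) have opposite signs, so signed overflow cannot occur.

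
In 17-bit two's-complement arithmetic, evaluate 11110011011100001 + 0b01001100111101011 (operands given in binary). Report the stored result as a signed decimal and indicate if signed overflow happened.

11110011011100001 = -6431 (signed)
0b01001100111101011 → 01001100111101011 = 39403 (signed)
  11110011011100001
+ 01001100111101011
= 01000000011001100  (discard carry-out 1)
Result 01000000011001100: MSB = 0 → value 32972.
Addends have opposite signs, so signed overflow cannot occur.

32972; no overflow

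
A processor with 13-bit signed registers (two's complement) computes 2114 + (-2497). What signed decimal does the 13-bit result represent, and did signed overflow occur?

-383; no overflow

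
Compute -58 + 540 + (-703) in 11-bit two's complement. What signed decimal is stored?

-58 + 540 = 482 (00111100010)
482 + (-703) = -221 (11100100011)

-221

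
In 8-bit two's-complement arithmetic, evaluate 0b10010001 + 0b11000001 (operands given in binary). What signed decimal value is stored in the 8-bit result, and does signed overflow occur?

0b10010001 → 10010001 = -111 (signed)
0b11000001 → 11000001 = -63 (signed)
  10010001
+ 11000001
= 01010010  (discard carry-out 1)
Result 01010010: MSB = 0 → value 82.
Both addends are negative but the stored result is non-negative: signed overflow. The true value -111 + (-63) = -174 lies outside [-128, 127].

82; overflow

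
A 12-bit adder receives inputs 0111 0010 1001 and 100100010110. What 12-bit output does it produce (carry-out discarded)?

000000111111

  011100101001
+ 100100010110
= 000000111111  (discard carry-out 1)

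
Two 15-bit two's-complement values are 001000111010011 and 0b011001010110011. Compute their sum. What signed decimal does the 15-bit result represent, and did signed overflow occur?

-15226; overflow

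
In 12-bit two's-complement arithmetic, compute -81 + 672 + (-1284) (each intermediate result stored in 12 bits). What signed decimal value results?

-693

-81 + 672 = 591 (001001001111)
591 + (-1284) = -693 (110101001011)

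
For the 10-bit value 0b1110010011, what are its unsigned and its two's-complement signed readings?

Unsigned: 1110010011 = 915.
Signed: MSB=1 → 915 − 1024 = -109.

unsigned = 915, signed = -109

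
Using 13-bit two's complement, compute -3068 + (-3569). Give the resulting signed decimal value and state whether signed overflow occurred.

-3068 → 1010000000100
-3569 → 1001000001111
  1010000000100
+ 1001000001111
= 0011000010011  (discard carry-out 1)
Result 0011000010011: MSB = 0 → value 1555.
Both addends are negative but the stored result is non-negative: signed overflow. The true value -3068 + (-3569) = -6637 lies outside [-4096, 4095].

1555; overflow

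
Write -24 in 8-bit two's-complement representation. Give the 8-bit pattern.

11101000

|-24| = 24 = 00011000 in 8 bits.
Invert the bits: 11100111. Add 1: 11101000.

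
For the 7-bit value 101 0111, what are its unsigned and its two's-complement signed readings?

unsigned = 87, signed = -41

Unsigned: 1010111 = 87.
Signed: MSB=1 → 87 − 128 = -41.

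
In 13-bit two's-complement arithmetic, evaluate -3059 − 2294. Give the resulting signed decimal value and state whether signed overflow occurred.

2839; overflow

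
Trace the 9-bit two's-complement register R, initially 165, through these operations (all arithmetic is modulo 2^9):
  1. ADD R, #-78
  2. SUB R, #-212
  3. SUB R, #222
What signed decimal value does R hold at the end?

77

Start: R = 165 = 010100101.
R = 165 + (-78) = 87 = 001010111
R = 87 − (-212) = 299; wraps to -213 = 100101011
R = -213 − 222 = -435; wraps to 77 = 001001101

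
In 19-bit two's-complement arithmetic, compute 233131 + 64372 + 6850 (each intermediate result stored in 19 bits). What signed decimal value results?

-219935

233131 + 64372 = 297503 → wraps to -226785 (1001000101000011111)
-226785 + 6850 = -219935 (1001010010011100001)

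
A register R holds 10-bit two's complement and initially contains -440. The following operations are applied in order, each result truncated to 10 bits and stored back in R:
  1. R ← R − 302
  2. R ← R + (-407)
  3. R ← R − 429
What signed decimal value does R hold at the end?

470

Start: R = -440 = 1001001000.
R = -440 − 302 = -742; wraps to 282 = 0100011010
R = 282 + (-407) = -125 = 1110000011
R = -125 − 429 = -554; wraps to 470 = 0111010110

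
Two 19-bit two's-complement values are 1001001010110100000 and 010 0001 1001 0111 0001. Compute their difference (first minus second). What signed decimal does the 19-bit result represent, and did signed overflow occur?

1001001010110100000 = -223840 (signed)
010 0001 1001 0111 0001 → 0100001100101110001 = 137585 (signed)
Subtract via negate-and-add: invert 0100001100101110001 + 1 = 1011110011010001111 (i.e. -137585).
  1001001010110100000
+ 1011110011010001111
= 0100111110000101111  (discard carry-out 1)
Result 0100111110000101111: MSB = 0 → value 162863.
Both addends (after negating the subtrahend) are negative but the stored result is non-negative: signed overflow. The true value -223840 − 137585 = -361425 lies outside [-262144, 262143].

162863; overflow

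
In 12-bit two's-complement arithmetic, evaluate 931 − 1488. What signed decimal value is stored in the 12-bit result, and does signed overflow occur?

-557; no overflow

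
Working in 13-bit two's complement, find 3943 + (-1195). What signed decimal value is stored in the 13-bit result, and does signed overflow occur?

3943 → 0111101100111
-1195 → 1101101010101
  0111101100111
+ 1101101010101
= 0101010111100  (discard carry-out 1)
Result 0101010111100: MSB = 0 → value 2748.
Addends have opposite signs, so signed overflow cannot occur.

2748; no overflow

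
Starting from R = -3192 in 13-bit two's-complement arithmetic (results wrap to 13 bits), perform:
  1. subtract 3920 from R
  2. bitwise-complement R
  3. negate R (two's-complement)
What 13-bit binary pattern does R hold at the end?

Start: R = -3192 = 1001110001000.
R = -3192 − 3920 = -7112; wraps to 1080 = 0010000111000
R = NOT 0010000111000 = 1101111000111 = -1081
R = −(-1081) = 1081 = 0010000111001

0010000111001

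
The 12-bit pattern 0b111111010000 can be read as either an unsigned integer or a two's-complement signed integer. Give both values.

unsigned = 4048, signed = -48

Unsigned: 111111010000 = 4048.
Signed: MSB=1 → 4048 − 4096 = -48.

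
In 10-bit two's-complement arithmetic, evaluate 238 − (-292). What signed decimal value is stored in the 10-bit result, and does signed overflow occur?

-494; overflow

238 → 0011101110
-292 → 1011011100
Subtract via negate-and-add: invert 1011011100 + 1 = 0100100100 (i.e. 292).
  0011101110
+ 0100100100
= 1000010010
Result 1000010010: MSB = 1 → 530 − 1024 = -494.
Both addends (after negating the subtrahend) are non-negative but the stored result is negative: signed overflow. The true value 238 − (-292) = 530 lies outside [-512, 511].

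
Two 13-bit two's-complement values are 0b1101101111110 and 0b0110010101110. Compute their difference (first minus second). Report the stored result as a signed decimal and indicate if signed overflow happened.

3792; overflow

0b1101101111110 → 1101101111110 = -1154 (signed)
0b0110010101110 → 0110010101110 = 3246 (signed)
Subtract via negate-and-add: invert 0110010101110 + 1 = 1001101010010 (i.e. -3246).
  1101101111110
+ 1001101010010
= 0111011010000  (discard carry-out 1)
Result 0111011010000: MSB = 0 → value 3792.
Both addends (after negating the subtrahend) are negative but the stored result is non-negative: signed overflow. The true value -1154 − 3246 = -4400 lies outside [-4096, 4095].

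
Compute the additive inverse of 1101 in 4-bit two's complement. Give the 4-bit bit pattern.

0011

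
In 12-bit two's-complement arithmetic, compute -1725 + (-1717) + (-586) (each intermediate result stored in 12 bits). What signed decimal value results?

-1725 + (-1717) = -3442 → wraps to 654 (001010001110)
654 + (-586) = 68 (000001000100)

68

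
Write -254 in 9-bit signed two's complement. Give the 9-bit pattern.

|-254| = 254 = 011111110 in 9 bits.
Invert the bits: 100000001. Add 1: 100000010.
Check: 100000010 reads as 258 − 512 = -254.

100000010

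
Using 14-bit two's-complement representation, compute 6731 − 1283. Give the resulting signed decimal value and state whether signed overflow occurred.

5448; no overflow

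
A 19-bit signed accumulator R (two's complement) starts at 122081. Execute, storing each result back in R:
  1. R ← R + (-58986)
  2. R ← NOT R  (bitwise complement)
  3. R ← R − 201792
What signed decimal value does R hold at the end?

259400

Start: R = 122081 = 0011101110011100001.
R = 122081 + (-58986) = 63095 = 0001111011001110111
R = NOT 0001111011001110111 = 1110000100110001000 = -63096
R = -63096 − 201792 = -264888; wraps to 259400 = 0111111010101001000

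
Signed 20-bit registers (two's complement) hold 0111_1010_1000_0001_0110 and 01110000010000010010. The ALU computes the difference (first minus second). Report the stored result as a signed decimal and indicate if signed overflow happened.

0111_1010_1000_0001_0110 → 01111010100000010110 = 501782 (signed)
01110000010000010010 = 459794 (signed)
Subtract via negate-and-add: invert 01110000010000010010 + 1 = 10001111101111101110 (i.e. -459794).
  01111010100000010110
+ 10001111101111101110
= 00001010010000000100  (discard carry-out 1)
Result 00001010010000000100: MSB = 0 → value 41988.
Addends (after negating the subtrahend) have opposite signs, so signed overflow cannot occur.

41988; no overflow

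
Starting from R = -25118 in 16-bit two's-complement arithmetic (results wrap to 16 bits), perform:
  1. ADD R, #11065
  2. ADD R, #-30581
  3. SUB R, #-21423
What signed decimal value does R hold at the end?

Start: R = -25118 = 1001110111100010.
R = -25118 + 11065 = -14053 = 1100100100011011
R = -14053 + (-30581) = -44634; wraps to 20902 = 0101000110100110
R = 20902 − (-21423) = 42325; wraps to -23211 = 1010010101010101

-23211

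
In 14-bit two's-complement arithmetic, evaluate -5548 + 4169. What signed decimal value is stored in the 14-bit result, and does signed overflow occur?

-1379; no overflow

-5548 → 10101001010100
4169 → 01000001001001
  10101001010100
+ 01000001001001
= 11101010011101
Result 11101010011101: MSB = 1 → 15005 − 16384 = -1379.
Addends have opposite signs, so signed overflow cannot occur.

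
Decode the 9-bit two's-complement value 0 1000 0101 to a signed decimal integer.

133

MSB is 0, so the value is non-negative: 010000101 = 133.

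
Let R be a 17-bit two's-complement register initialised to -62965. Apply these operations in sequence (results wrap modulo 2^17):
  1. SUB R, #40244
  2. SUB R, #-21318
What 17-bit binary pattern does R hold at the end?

01100000000011101

Start: R = -62965 = 10000101000001011.
R = -62965 − 40244 = -103209; wraps to 27863 = 00110110011010111
R = 27863 − (-21318) = 49181 = 01100000000011101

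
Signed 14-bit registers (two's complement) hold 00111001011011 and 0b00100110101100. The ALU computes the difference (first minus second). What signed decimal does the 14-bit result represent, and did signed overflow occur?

00111001011011 = 3675 (signed)
0b00100110101100 → 00100110101100 = 2476 (signed)
Subtract via negate-and-add: invert 00100110101100 + 1 = 11011001010100 (i.e. -2476).
  00111001011011
+ 11011001010100
= 00010010101111  (discard carry-out 1)
Result 00010010101111: MSB = 0 → value 1199.
Addends (after negating the subtrahend) have opposite signs, so signed overflow cannot occur.

1199; no overflow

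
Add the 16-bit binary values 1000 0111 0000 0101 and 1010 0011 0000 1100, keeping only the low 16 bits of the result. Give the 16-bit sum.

  1000011100000101
+ 1010001100001100
= 0010101000010001  (discard carry-out 1)

0010101000010001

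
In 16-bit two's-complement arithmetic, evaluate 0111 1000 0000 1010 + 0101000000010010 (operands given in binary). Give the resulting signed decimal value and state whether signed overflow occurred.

0111 1000 0000 1010 → 0111100000001010 = 30730 (signed)
0101000000010010 = 20498 (signed)
  0111100000001010
+ 0101000000010010
= 1100100000011100
Result 1100100000011100: MSB = 1 → 51228 − 65536 = -14308.
Both addends are non-negative but the stored result is negative: signed overflow. The true value 30730 + 20498 = 51228 lies outside [-32768, 32767].

-14308; overflow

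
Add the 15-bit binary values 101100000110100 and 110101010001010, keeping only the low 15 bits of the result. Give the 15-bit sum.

  101100000110100
+ 110101010001010
= 100001010111110  (discard carry-out 1)

100001010111110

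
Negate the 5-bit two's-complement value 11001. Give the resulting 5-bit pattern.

00111

Invert: 00110. Add 1: 00111.
Check: 11001 = -7, 00111 = 7.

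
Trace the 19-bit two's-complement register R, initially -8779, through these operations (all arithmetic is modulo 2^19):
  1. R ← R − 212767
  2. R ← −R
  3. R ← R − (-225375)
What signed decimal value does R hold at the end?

Start: R = -8779 = 1111101110110110101.
R = -8779 − 212767 = -221546 = 1001001111010010110
R = −(-221546) = 221546 = 0110110000101101010
R = 221546 − (-225375) = 446921; wraps to -77367 = 1101101000111001001

-77367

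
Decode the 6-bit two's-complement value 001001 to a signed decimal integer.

9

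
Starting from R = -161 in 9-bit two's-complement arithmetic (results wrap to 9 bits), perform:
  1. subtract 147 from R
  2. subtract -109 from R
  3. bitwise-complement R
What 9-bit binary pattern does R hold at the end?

011000110

Start: R = -161 = 101011111.
R = -161 − 147 = -308; wraps to 204 = 011001100
R = 204 − (-109) = 313; wraps to -199 = 100111001
R = NOT 100111001 = 011000110 = 198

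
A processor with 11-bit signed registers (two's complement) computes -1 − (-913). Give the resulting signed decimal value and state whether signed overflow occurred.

-1 → 11111111111
-913 → 10001101111
Subtract via negate-and-add: invert 10001101111 + 1 = 01110010001 (i.e. 913).
  11111111111
+ 01110010001
= 01110010000  (discard carry-out 1)
Result 01110010000: MSB = 0 → value 912.
Addends (after negating the subtrahend) have opposite signs, so signed overflow cannot occur.

912; no overflow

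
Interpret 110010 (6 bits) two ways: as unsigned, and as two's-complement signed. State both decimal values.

Unsigned: 110010 = 50.
Signed: MSB=1 → 50 − 64 = -14.

unsigned = 50, signed = -14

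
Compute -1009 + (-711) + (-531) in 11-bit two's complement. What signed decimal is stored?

-1009 + (-711) = -1720 → wraps to 328 (00101001000)
328 + (-531) = -203 (11100110101)

-203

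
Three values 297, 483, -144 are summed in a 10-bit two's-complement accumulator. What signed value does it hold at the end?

297 + 483 = 780 → wraps to -244 (1100001100)
-244 + (-144) = -388 (1001111100)

-388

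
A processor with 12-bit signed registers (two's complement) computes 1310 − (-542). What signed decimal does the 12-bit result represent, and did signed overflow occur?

1310 → 010100011110
-542 → 110111100010
Subtract via negate-and-add: invert 110111100010 + 1 = 001000011110 (i.e. 542).
  010100011110
+ 001000011110
= 011100111100
Result 011100111100: MSB = 0 → value 1852.
Both addends (after negating the subtrahend) are non-negative and so is the stored result: no signed overflow.

1852; no overflow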